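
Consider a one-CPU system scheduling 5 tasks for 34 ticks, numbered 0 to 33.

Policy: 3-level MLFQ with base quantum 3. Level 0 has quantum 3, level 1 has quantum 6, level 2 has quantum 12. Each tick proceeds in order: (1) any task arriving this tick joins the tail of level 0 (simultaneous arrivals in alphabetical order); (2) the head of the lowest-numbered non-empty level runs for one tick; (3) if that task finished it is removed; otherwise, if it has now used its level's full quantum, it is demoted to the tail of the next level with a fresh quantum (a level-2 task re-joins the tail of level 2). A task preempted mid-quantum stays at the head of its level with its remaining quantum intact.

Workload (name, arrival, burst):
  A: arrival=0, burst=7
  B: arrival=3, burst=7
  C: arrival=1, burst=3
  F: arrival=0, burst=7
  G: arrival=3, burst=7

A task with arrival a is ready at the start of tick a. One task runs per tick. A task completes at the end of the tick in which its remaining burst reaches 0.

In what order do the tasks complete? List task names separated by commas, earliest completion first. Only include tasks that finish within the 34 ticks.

t=0: L0/L1/L2 = AF/-/- → run A
t=1: L0/L1/L2 = AFC/-/- → run A
t=2: L0/L1/L2 = AFC/-/- → run A
t=3: L0/L1/L2 = FCBG/A/- → run F
t=4: L0/L1/L2 = FCBG/A/- → run F
t=5: L0/L1/L2 = FCBG/A/- → run F
t=6: L0/L1/L2 = CBG/AF/- → run C
t=7: L0/L1/L2 = CBG/AF/- → run C
t=8: L0/L1/L2 = CBG/AF/- → run C
t=9: L0/L1/L2 = BG/AF/- → run B
t=10: L0/L1/L2 = BG/AF/- → run B
t=11: L0/L1/L2 = BG/AF/- → run B
t=12: L0/L1/L2 = G/AFB/- → run G
t=13: L0/L1/L2 = G/AFB/- → run G
t=14: L0/L1/L2 = G/AFB/- → run G
t=15: L0/L1/L2 = -/AFBG/- → run A
t=16: L0/L1/L2 = -/AFBG/- → run A
t=17: L0/L1/L2 = -/AFBG/- → run A
t=18: L0/L1/L2 = -/AFBG/- → run A
t=19: L0/L1/L2 = -/FBG/- → run F
t=20: L0/L1/L2 = -/FBG/- → run F
t=21: L0/L1/L2 = -/FBG/- → run F
t=22: L0/L1/L2 = -/FBG/- → run F
t=23: L0/L1/L2 = -/BG/- → run B
t=24: L0/L1/L2 = -/BG/- → run B
t=25: L0/L1/L2 = -/BG/- → run B
t=26: L0/L1/L2 = -/BG/- → run B
t=27: L0/L1/L2 = -/G/- → run G
t=28: L0/L1/L2 = -/G/- → run G
t=29: L0/L1/L2 = -/G/- → run G
t=30: L0/L1/L2 = -/G/- → run G
t=31: (idle)
t=32: (idle)
t=33: (idle)

completion order = C, A, F, B, G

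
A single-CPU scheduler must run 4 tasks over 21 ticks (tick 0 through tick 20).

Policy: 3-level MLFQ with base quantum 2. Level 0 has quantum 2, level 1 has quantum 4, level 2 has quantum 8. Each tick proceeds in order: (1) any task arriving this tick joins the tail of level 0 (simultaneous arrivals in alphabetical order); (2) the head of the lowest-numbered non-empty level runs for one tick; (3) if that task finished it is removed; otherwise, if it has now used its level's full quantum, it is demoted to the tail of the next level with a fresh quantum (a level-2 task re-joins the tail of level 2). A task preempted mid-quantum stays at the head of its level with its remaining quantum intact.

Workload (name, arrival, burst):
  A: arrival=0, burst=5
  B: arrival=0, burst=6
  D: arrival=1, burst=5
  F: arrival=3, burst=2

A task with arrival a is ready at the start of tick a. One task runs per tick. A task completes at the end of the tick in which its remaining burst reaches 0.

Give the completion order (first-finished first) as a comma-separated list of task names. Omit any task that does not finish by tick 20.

t=0: L0/L1/L2 = AB/-/- → run A
t=1: L0/L1/L2 = ABD/-/- → run A
t=2: L0/L1/L2 = BD/A/- → run B
t=3: L0/L1/L2 = BDF/A/- → run B
t=4: L0/L1/L2 = DF/AB/- → run D
t=5: L0/L1/L2 = DF/AB/- → run D
t=6: L0/L1/L2 = F/ABD/- → run F
t=7: L0/L1/L2 = F/ABD/- → run F
t=8: L0/L1/L2 = -/ABD/- → run A
t=9: L0/L1/L2 = -/ABD/- → run A
t=10: L0/L1/L2 = -/ABD/- → run A
t=11: L0/L1/L2 = -/BD/- → run B
t=12: L0/L1/L2 = -/BD/- → run B
t=13: L0/L1/L2 = -/BD/- → run B
t=14: L0/L1/L2 = -/BD/- → run B
t=15: L0/L1/L2 = -/D/- → run D
t=16: L0/L1/L2 = -/D/- → run D
t=17: L0/L1/L2 = -/D/- → run D
t=18: (idle)
t=19: (idle)
t=20: (idle)

completion order = F, A, B, D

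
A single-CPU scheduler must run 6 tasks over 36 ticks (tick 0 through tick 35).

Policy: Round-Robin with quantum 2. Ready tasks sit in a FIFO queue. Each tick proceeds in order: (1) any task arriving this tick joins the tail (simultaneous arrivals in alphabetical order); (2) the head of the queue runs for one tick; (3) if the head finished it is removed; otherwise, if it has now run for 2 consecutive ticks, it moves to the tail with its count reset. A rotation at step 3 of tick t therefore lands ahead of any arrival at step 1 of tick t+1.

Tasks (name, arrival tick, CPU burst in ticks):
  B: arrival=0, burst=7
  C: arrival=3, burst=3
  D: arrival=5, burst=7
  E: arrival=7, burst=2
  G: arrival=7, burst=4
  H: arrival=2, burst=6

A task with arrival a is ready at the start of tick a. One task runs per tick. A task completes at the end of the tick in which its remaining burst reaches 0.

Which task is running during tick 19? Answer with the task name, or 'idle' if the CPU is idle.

running at tick 19 = B

t=0: queue=[B] q_used=0 → run B
t=1: queue=[B] q_used=1 → run B
t=2: queue=[B,H] q_used=0 → run B
t=3: queue=[B,H,C] q_used=1 → run B
t=4: queue=[H,C,B] q_used=0 → run H
t=5: queue=[H,C,B,D] q_used=1 → run H
t=6: queue=[C,B,D,H] q_used=0 → run C
t=7: queue=[C,B,D,H,E,G] q_used=1 → run C
t=8: queue=[B,D,H,E,G,C] q_used=0 → run B
t=9: queue=[B,D,H,E,G,C] q_used=1 → run B
t=10: queue=[D,H,E,G,C,B] q_used=0 → run D
t=11: queue=[D,H,E,G,C,B] q_used=1 → run D
t=12: queue=[H,E,G,C,B,D] q_used=0 → run H
t=13: queue=[H,E,G,C,B,D] q_used=1 → run H
t=14: queue=[E,G,C,B,D,H] q_used=0 → run E
t=15: queue=[E,G,C,B,D,H] q_used=1 → run E
t=16: queue=[G,C,B,D,H] q_used=0 → run G
t=17: queue=[G,C,B,D,H] q_used=1 → run G
t=18: queue=[C,B,D,H,G] q_used=0 → run C
t=19: queue=[B,D,H,G] q_used=0 → run B
t=20: queue=[D,H,G] q_used=0 → run D
t=21: queue=[D,H,G] q_used=1 → run D
t=22: queue=[H,G,D] q_used=0 → run H
t=23: queue=[H,G,D] q_used=1 → run H
t=24: queue=[G,D] q_used=0 → run G
t=25: queue=[G,D] q_used=1 → run G
t=26: queue=[D] q_used=0 → run D
t=27: queue=[D] q_used=1 → run D
t=28: queue=[D] q_used=0 → run D
t=29: (idle)
t=30: (idle)
t=31: (idle)
t=32: (idle)
t=33: (idle)
t=34: (idle)
t=35: (idle)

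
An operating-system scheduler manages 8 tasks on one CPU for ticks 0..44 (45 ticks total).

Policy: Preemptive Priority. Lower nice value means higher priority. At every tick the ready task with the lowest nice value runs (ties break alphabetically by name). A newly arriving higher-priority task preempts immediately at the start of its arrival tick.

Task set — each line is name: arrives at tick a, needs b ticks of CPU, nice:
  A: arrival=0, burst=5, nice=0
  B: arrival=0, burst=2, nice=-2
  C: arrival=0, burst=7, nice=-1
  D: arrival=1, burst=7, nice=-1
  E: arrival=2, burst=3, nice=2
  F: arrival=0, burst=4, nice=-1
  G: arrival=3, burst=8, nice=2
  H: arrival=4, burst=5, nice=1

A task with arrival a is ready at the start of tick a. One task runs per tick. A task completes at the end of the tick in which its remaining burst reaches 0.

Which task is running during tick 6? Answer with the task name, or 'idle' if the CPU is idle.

t=0: ready={A,B,C,F} → run B
t=1: ready={A,B,C,D,F} → run B
t=2: ready={A,C,D,E,F} → run C
t=3: ready={A,C,D,E,F,G} → run C
t=4: ready={A,C,D,E,F,G,H} → run C
t=5: ready={A,C,D,E,F,G,H} → run C
t=6: ready={A,C,D,E,F,G,H} → run C
t=7: ready={A,C,D,E,F,G,H} → run C
t=8: ready={A,C,D,E,F,G,H} → run C
t=9: ready={A,D,E,F,G,H} → run D
t=10: ready={A,D,E,F,G,H} → run D
t=11: ready={A,D,E,F,G,H} → run D
t=12: ready={A,D,E,F,G,H} → run D
t=13: ready={A,D,E,F,G,H} → run D
t=14: ready={A,D,E,F,G,H} → run D
t=15: ready={A,D,E,F,G,H} → run D
t=16: ready={A,E,F,G,H} → run F
t=17: ready={A,E,F,G,H} → run F
t=18: ready={A,E,F,G,H} → run F
t=19: ready={A,E,F,G,H} → run F
t=20: ready={A,E,G,H} → run A
t=21: ready={A,E,G,H} → run A
t=22: ready={A,E,G,H} → run A
t=23: ready={A,E,G,H} → run A
t=24: ready={A,E,G,H} → run A
t=25: ready={E,G,H} → run H
t=26: ready={E,G,H} → run H
t=27: ready={E,G,H} → run H
t=28: ready={E,G,H} → run H
t=29: ready={E,G,H} → run H
t=30: ready={E,G} → run E
t=31: ready={E,G} → run E
t=32: ready={E,G} → run E
t=33: ready={G} → run G
t=34: ready={G} → run G
t=35: ready={G} → run G
t=36: ready={G} → run G
t=37: ready={G} → run G
t=38: ready={G} → run G
t=39: ready={G} → run G
t=40: ready={G} → run G
t=41: (idle)
t=42: (idle)
t=43: (idle)
t=44: (idle)

running at tick 6 = C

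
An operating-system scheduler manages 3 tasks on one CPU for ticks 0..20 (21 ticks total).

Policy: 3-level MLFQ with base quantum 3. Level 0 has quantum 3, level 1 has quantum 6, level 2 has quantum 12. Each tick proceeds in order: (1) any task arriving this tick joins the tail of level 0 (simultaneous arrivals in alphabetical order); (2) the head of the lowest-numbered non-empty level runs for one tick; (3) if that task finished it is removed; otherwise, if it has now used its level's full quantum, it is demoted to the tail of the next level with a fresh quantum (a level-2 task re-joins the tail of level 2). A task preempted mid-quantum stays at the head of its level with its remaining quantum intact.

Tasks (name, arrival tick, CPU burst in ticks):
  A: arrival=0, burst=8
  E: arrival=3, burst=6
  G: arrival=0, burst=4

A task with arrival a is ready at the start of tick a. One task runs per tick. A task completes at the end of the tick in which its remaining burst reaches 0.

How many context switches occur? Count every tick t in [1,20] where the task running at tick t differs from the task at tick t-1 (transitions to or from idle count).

t=0: L0/L1/L2 = AG/-/- → run A
t=1: L0/L1/L2 = AG/-/- → run A
t=2: L0/L1/L2 = AG/-/- → run A
t=3: L0/L1/L2 = GE/A/- → run G
t=4: L0/L1/L2 = GE/A/- → run G
t=5: L0/L1/L2 = GE/A/- → run G
t=6: L0/L1/L2 = E/AG/- → run E
t=7: L0/L1/L2 = E/AG/- → run E
t=8: L0/L1/L2 = E/AG/- → run E
t=9: L0/L1/L2 = -/AGE/- → run A
t=10: L0/L1/L2 = -/AGE/- → run A
t=11: L0/L1/L2 = -/AGE/- → run A
t=12: L0/L1/L2 = -/AGE/- → run A
t=13: L0/L1/L2 = -/AGE/- → run A
t=14: L0/L1/L2 = -/GE/- → run G
t=15: L0/L1/L2 = -/E/- → run E
t=16: L0/L1/L2 = -/E/- → run E
t=17: L0/L1/L2 = -/E/- → run E
t=18: (idle)
t=19: (idle)
t=20: (idle)

context switches = 6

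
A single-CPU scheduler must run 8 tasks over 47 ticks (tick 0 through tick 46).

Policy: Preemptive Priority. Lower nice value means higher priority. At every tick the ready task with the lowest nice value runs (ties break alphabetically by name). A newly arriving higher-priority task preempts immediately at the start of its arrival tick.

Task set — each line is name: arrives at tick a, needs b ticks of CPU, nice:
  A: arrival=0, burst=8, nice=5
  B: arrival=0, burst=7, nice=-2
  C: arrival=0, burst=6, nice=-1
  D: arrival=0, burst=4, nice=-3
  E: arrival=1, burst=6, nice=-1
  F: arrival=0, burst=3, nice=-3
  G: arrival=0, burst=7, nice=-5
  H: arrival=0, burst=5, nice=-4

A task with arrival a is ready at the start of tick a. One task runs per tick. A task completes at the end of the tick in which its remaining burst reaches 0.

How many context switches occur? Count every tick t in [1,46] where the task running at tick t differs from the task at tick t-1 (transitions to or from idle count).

t=0: ready={A,B,C,D,F,G,H} → run G
t=1: ready={A,B,C,D,E,F,G,H} → run G
t=2: ready={A,B,C,D,E,F,G,H} → run G
t=3: ready={A,B,C,D,E,F,G,H} → run G
t=4: ready={A,B,C,D,E,F,G,H} → run G
t=5: ready={A,B,C,D,E,F,G,H} → run G
t=6: ready={A,B,C,D,E,F,G,H} → run G
t=7: ready={A,B,C,D,E,F,H} → run H
t=8: ready={A,B,C,D,E,F,H} → run H
t=9: ready={A,B,C,D,E,F,H} → run H
t=10: ready={A,B,C,D,E,F,H} → run H
t=11: ready={A,B,C,D,E,F,H} → run H
t=12: ready={A,B,C,D,E,F} → run D
t=13: ready={A,B,C,D,E,F} → run D
t=14: ready={A,B,C,D,E,F} → run D
t=15: ready={A,B,C,D,E,F} → run D
t=16: ready={A,B,C,E,F} → run F
t=17: ready={A,B,C,E,F} → run F
t=18: ready={A,B,C,E,F} → run F
t=19: ready={A,B,C,E} → run B
t=20: ready={A,B,C,E} → run B
t=21: ready={A,B,C,E} → run B
t=22: ready={A,B,C,E} → run B
t=23: ready={A,B,C,E} → run B
t=24: ready={A,B,C,E} → run B
t=25: ready={A,B,C,E} → run B
t=26: ready={A,C,E} → run C
t=27: ready={A,C,E} → run C
t=28: ready={A,C,E} → run C
t=29: ready={A,C,E} → run C
t=30: ready={A,C,E} → run C
t=31: ready={A,C,E} → run C
t=32: ready={A,E} → run E
t=33: ready={A,E} → run E
t=34: ready={A,E} → run E
t=35: ready={A,E} → run E
t=36: ready={A,E} → run E
t=37: ready={A,E} → run E
t=38: ready={A} → run A
t=39: ready={A} → run A
t=40: ready={A} → run A
t=41: ready={A} → run A
t=42: ready={A} → run A
t=43: ready={A} → run A
t=44: ready={A} → run A
t=45: ready={A} → run A
t=46: (idle)

context switches = 8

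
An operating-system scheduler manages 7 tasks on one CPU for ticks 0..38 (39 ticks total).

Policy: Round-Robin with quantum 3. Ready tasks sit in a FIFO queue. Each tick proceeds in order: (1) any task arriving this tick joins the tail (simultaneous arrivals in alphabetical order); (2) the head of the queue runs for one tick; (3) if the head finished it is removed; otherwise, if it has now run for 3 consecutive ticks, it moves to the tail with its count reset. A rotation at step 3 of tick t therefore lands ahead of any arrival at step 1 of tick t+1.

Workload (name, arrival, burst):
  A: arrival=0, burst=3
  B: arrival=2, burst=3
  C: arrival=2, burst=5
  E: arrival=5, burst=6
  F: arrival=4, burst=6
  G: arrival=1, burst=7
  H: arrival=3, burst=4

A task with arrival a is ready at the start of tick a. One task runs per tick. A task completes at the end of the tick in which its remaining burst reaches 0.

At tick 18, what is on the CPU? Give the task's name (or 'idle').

t=0: queue=[A] q_used=0 → run A
t=1: queue=[A,G] q_used=1 → run A
t=2: queue=[A,G,B,C] q_used=2 → run A
t=3: queue=[G,B,C,H] q_used=0 → run G
t=4: queue=[G,B,C,H,F] q_used=1 → run G
t=5: queue=[G,B,C,H,F,E] q_used=2 → run G
t=6: queue=[B,C,H,F,E,G] q_used=0 → run B
t=7: queue=[B,C,H,F,E,G] q_used=1 → run B
t=8: queue=[B,C,H,F,E,G] q_used=2 → run B
t=9: queue=[C,H,F,E,G] q_used=0 → run C
t=10: queue=[C,H,F,E,G] q_used=1 → run C
t=11: queue=[C,H,F,E,G] q_used=2 → run C
t=12: queue=[H,F,E,G,C] q_used=0 → run H
t=13: queue=[H,F,E,G,C] q_used=1 → run H
t=14: queue=[H,F,E,G,C] q_used=2 → run H
t=15: queue=[F,E,G,C,H] q_used=0 → run F
t=16: queue=[F,E,G,C,H] q_used=1 → run F
t=17: queue=[F,E,G,C,H] q_used=2 → run F
t=18: queue=[E,G,C,H,F] q_used=0 → run E
t=19: queue=[E,G,C,H,F] q_used=1 → run E
t=20: queue=[E,G,C,H,F] q_used=2 → run E
t=21: queue=[G,C,H,F,E] q_used=0 → run G
t=22: queue=[G,C,H,F,E] q_used=1 → run G
t=23: queue=[G,C,H,F,E] q_used=2 → run G
t=24: queue=[C,H,F,E,G] q_used=0 → run C
t=25: queue=[C,H,F,E,G] q_used=1 → run C
t=26: queue=[H,F,E,G] q_used=0 → run H
t=27: queue=[F,E,G] q_used=0 → run F
t=28: queue=[F,E,G] q_used=1 → run F
t=29: queue=[F,E,G] q_used=2 → run F
t=30: queue=[E,G] q_used=0 → run E
t=31: queue=[E,G] q_used=1 → run E
t=32: queue=[E,G] q_used=2 → run E
t=33: queue=[G] q_used=0 → run G
t=34: (idle)
t=35: (idle)
t=36: (idle)
t=37: (idle)
t=38: (idle)

running at tick 18 = E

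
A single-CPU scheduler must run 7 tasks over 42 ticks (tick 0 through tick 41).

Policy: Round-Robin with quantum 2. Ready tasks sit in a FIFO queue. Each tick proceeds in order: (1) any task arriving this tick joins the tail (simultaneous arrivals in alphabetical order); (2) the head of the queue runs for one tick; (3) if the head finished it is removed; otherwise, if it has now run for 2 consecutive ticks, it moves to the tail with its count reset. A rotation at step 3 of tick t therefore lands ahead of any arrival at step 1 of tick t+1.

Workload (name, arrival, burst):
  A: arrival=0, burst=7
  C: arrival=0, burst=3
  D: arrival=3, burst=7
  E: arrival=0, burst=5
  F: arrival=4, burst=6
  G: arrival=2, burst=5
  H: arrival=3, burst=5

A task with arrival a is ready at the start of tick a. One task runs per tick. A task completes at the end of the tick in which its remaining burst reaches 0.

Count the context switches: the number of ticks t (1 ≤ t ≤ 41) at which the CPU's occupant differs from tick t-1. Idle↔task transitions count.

t=0: queue=[A,C,E] q_used=0 → run A
t=1: queue=[A,C,E] q_used=1 → run A
t=2: queue=[C,E,A,G] q_used=0 → run C
t=3: queue=[C,E,A,G,D,H] q_used=1 → run C
t=4: queue=[E,A,G,D,H,C,F] q_used=0 → run E
t=5: queue=[E,A,G,D,H,C,F] q_used=1 → run E
t=6: queue=[A,G,D,H,C,F,E] q_used=0 → run A
t=7: queue=[A,G,D,H,C,F,E] q_used=1 → run A
t=8: queue=[G,D,H,C,F,E,A] q_used=0 → run G
t=9: queue=[G,D,H,C,F,E,A] q_used=1 → run G
t=10: queue=[D,H,C,F,E,A,G] q_used=0 → run D
t=11: queue=[D,H,C,F,E,A,G] q_used=1 → run D
t=12: queue=[H,C,F,E,A,G,D] q_used=0 → run H
t=13: queue=[H,C,F,E,A,G,D] q_used=1 → run H
t=14: queue=[C,F,E,A,G,D,H] q_used=0 → run C
t=15: queue=[F,E,A,G,D,H] q_used=0 → run F
t=16: queue=[F,E,A,G,D,H] q_used=1 → run F
t=17: queue=[E,A,G,D,H,F] q_used=0 → run E
t=18: queue=[E,A,G,D,H,F] q_used=1 → run E
t=19: queue=[A,G,D,H,F,E] q_used=0 → run A
t=20: queue=[A,G,D,H,F,E] q_used=1 → run A
t=21: queue=[G,D,H,F,E,A] q_used=0 → run G
t=22: queue=[G,D,H,F,E,A] q_used=1 → run G
t=23: queue=[D,H,F,E,A,G] q_used=0 → run D
t=24: queue=[D,H,F,E,A,G] q_used=1 → run D
t=25: queue=[H,F,E,A,G,D] q_used=0 → run H
t=26: queue=[H,F,E,A,G,D] q_used=1 → run H
t=27: queue=[F,E,A,G,D,H] q_used=0 → run F
t=28: queue=[F,E,A,G,D,H] q_used=1 → run F
t=29: queue=[E,A,G,D,H,F] q_used=0 → run E
t=30: queue=[A,G,D,H,F] q_used=0 → run A
t=31: queue=[G,D,H,F] q_used=0 → run G
t=32: queue=[D,H,F] q_used=0 → run D
t=33: queue=[D,H,F] q_used=1 → run D
t=34: queue=[H,F,D] q_used=0 → run H
t=35: queue=[F,D] q_used=0 → run F
t=36: queue=[F,D] q_used=1 → run F
t=37: queue=[D] q_used=0 → run D
t=38: (idle)
t=39: (idle)
t=40: (idle)
t=41: (idle)

context switches = 22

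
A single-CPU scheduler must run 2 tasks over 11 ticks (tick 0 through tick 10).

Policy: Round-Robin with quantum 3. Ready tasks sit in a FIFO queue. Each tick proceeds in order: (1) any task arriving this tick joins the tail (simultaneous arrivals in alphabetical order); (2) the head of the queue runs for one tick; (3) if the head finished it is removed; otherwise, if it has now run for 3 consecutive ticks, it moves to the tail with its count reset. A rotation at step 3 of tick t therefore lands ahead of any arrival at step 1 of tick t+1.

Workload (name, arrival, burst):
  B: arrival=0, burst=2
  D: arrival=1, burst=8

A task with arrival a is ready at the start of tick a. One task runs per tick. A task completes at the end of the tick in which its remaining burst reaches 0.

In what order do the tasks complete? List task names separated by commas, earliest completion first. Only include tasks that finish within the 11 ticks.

t=0: queue=[B] q_used=0 → run B
t=1: queue=[B,D] q_used=1 → run B
t=2: queue=[D] q_used=0 → run D
t=3: queue=[D] q_used=1 → run D
t=4: queue=[D] q_used=2 → run D
t=5: queue=[D] q_used=0 → run D
t=6: queue=[D] q_used=1 → run D
t=7: queue=[D] q_used=2 → run D
t=8: queue=[D] q_used=0 → run D
t=9: queue=[D] q_used=1 → run D
t=10: (idle)

completion order = B, D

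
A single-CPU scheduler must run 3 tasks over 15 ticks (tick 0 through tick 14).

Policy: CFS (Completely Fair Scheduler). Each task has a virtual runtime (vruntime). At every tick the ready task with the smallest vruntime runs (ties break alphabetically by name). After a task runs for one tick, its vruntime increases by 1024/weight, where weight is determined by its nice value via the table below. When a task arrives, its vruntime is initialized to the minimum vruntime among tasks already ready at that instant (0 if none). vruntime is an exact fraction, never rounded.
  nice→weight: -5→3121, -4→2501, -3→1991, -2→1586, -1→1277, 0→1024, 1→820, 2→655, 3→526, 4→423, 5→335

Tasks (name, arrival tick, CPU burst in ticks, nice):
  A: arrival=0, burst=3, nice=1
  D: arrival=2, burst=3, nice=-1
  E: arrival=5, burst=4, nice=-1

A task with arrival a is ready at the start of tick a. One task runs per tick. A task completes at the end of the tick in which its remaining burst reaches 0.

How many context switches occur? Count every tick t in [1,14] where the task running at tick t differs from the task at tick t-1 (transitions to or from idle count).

t=0: vr[A=0] → run A
t=1: vr[A=256/205] → run A
t=2: vr[A=512/205 D=512/205] → run A
t=3: vr[D=512/205] → run D
t=4: vr[D=863744/261785] → run D
t=5: vr[D=1073664/261785 E=1073664/261785] → run D
t=6: vr[E=1073664/261785] → run E
t=7: vr[E=1283584/261785] → run E
t=8: vr[E=1493504/261785] → run E
t=9: vr[E=1703424/261785] → run E
t=10: (idle)
t=11: (idle)
t=12: (idle)
t=13: (idle)
t=14: (idle)

context switches = 3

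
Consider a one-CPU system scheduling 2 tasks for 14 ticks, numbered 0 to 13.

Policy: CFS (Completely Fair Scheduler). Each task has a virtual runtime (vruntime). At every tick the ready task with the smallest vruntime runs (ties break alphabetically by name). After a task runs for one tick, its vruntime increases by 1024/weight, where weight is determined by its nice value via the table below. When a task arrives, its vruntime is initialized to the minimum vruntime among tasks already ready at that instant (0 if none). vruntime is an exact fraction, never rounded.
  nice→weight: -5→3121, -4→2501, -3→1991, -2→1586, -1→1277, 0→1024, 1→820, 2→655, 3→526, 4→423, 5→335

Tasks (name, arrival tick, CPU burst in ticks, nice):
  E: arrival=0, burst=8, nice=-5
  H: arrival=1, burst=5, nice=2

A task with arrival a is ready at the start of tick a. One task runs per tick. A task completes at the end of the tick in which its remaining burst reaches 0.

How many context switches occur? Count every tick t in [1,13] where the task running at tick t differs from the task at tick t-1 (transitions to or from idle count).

context switches = 6

t=0: vr[E=0] → run E
t=1: vr[E=1024/3121 H=1024/3121] → run E
t=2: vr[E=2048/3121 H=1024/3121] → run H
t=3: vr[E=2048/3121 H=3866624/2044255] → run E
t=4: vr[E=3072/3121 H=3866624/2044255] → run E
t=5: vr[E=4096/3121 H=3866624/2044255] → run E
t=6: vr[E=5120/3121 H=3866624/2044255] → run E
t=7: vr[E=6144/3121 H=3866624/2044255] → run H
t=8: vr[E=6144/3121 H=7062528/2044255] → run E
t=9: vr[E=7168/3121 H=7062528/2044255] → run E
t=10: vr[H=7062528/2044255] → run H
t=11: vr[H=10258432/2044255] → run H
t=12: vr[H=13454336/2044255] → run H
t=13: (idle)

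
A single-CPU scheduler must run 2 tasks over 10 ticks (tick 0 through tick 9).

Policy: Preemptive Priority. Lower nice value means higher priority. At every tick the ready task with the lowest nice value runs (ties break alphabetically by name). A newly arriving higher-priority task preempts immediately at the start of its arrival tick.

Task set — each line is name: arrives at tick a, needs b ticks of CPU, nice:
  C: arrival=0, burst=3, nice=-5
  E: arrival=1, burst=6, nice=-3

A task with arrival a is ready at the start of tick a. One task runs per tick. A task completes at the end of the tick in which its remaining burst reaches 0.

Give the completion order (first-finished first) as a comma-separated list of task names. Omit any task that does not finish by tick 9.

t=0: ready={C} → run C
t=1: ready={C,E} → run C
t=2: ready={C,E} → run C
t=3: ready={E} → run E
t=4: ready={E} → run E
t=5: ready={E} → run E
t=6: ready={E} → run E
t=7: ready={E} → run E
t=8: ready={E} → run E
t=9: (idle)

completion order = C, E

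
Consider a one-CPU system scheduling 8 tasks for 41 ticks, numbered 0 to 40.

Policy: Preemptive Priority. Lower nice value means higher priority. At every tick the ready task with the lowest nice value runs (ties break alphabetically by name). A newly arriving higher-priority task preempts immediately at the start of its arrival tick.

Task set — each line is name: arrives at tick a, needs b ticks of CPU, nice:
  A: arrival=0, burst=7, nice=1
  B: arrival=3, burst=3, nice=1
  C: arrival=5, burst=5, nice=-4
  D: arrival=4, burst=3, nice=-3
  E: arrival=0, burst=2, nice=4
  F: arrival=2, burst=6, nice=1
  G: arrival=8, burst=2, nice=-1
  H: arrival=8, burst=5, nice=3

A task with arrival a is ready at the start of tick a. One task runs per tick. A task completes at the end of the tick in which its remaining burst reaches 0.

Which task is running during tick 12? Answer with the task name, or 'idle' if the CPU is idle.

t=0: ready={A,E} → run A
t=1: ready={A,E} → run A
t=2: ready={A,E,F} → run A
t=3: ready={A,B,E,F} → run A
t=4: ready={A,B,D,E,F} → run D
t=5: ready={A,B,C,D,E,F} → run C
t=6: ready={A,B,C,D,E,F} → run C
t=7: ready={A,B,C,D,E,F} → run C
t=8: ready={A,B,C,D,E,F,G,H} → run C
t=9: ready={A,B,C,D,E,F,G,H} → run C
t=10: ready={A,B,D,E,F,G,H} → run D
t=11: ready={A,B,D,E,F,G,H} → run D
t=12: ready={A,B,E,F,G,H} → run G
t=13: ready={A,B,E,F,G,H} → run G
t=14: ready={A,B,E,F,H} → run A
t=15: ready={A,B,E,F,H} → run A
t=16: ready={A,B,E,F,H} → run A
t=17: ready={B,E,F,H} → run B
t=18: ready={B,E,F,H} → run B
t=19: ready={B,E,F,H} → run B
t=20: ready={E,F,H} → run F
t=21: ready={E,F,H} → run F
t=22: ready={E,F,H} → run F
t=23: ready={E,F,H} → run F
t=24: ready={E,F,H} → run F
t=25: ready={E,F,H} → run F
t=26: ready={E,H} → run H
t=27: ready={E,H} → run H
t=28: ready={E,H} → run H
t=29: ready={E,H} → run H
t=30: ready={E,H} → run H
t=31: ready={E} → run E
t=32: ready={E} → run E
t=33: (idle)
t=34: (idle)
t=35: (idle)
t=36: (idle)
t=37: (idle)
t=38: (idle)
t=39: (idle)
t=40: (idle)

running at tick 12 = G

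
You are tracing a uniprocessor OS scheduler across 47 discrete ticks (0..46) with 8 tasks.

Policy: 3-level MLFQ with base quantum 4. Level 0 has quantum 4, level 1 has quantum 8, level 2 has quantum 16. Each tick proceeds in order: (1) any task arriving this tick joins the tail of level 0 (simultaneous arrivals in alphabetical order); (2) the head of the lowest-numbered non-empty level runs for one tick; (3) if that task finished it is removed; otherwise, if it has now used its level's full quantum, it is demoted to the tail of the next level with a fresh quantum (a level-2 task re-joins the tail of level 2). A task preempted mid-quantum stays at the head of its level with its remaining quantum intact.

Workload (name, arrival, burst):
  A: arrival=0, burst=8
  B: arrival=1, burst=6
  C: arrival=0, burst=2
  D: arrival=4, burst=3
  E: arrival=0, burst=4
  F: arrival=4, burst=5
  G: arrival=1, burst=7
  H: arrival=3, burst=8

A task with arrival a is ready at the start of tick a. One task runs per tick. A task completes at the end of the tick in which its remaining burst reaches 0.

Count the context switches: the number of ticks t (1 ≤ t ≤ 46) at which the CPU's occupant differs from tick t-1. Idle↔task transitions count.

t=0: L0/L1/L2 = ACE/-/- → run A
t=1: L0/L1/L2 = ACEBG/-/- → run A
t=2: L0/L1/L2 = ACEBG/-/- → run A
t=3: L0/L1/L2 = ACEBGH/-/- → run A
t=4: L0/L1/L2 = CEBGHDF/A/- → run C
t=5: L0/L1/L2 = CEBGHDF/A/- → run C
t=6: L0/L1/L2 = EBGHDF/A/- → run E
t=7: L0/L1/L2 = EBGHDF/A/- → run E
t=8: L0/L1/L2 = EBGHDF/A/- → run E
t=9: L0/L1/L2 = EBGHDF/A/- → run E
t=10: L0/L1/L2 = BGHDF/A/- → run B
t=11: L0/L1/L2 = BGHDF/A/- → run B
t=12: L0/L1/L2 = BGHDF/A/- → run B
t=13: L0/L1/L2 = BGHDF/A/- → run B
t=14: L0/L1/L2 = GHDF/AB/- → run G
t=15: L0/L1/L2 = GHDF/AB/- → run G
t=16: L0/L1/L2 = GHDF/AB/- → run G
t=17: L0/L1/L2 = GHDF/AB/- → run G
t=18: L0/L1/L2 = HDF/ABG/- → run H
t=19: L0/L1/L2 = HDF/ABG/- → run H
t=20: L0/L1/L2 = HDF/ABG/- → run H
t=21: L0/L1/L2 = HDF/ABG/- → run H
t=22: L0/L1/L2 = DF/ABGH/- → run D
t=23: L0/L1/L2 = DF/ABGH/- → run D
t=24: L0/L1/L2 = DF/ABGH/- → run D
t=25: L0/L1/L2 = F/ABGH/- → run F
t=26: L0/L1/L2 = F/ABGH/- → run F
t=27: L0/L1/L2 = F/ABGH/- → run F
t=28: L0/L1/L2 = F/ABGH/- → run F
t=29: L0/L1/L2 = -/ABGHF/- → run A
t=30: L0/L1/L2 = -/ABGHF/- → run A
t=31: L0/L1/L2 = -/ABGHF/- → run A
t=32: L0/L1/L2 = -/ABGHF/- → run A
t=33: L0/L1/L2 = -/BGHF/- → run B
t=34: L0/L1/L2 = -/BGHF/- → run B
t=35: L0/L1/L2 = -/GHF/- → run G
t=36: L0/L1/L2 = -/GHF/- → run G
t=37: L0/L1/L2 = -/GHF/- → run G
t=38: L0/L1/L2 = -/HF/- → run H
t=39: L0/L1/L2 = -/HF/- → run H
t=40: L0/L1/L2 = -/HF/- → run H
t=41: L0/L1/L2 = -/HF/- → run H
t=42: L0/L1/L2 = -/F/- → run F
t=43: (idle)
t=44: (idle)
t=45: (idle)
t=46: (idle)

context switches = 13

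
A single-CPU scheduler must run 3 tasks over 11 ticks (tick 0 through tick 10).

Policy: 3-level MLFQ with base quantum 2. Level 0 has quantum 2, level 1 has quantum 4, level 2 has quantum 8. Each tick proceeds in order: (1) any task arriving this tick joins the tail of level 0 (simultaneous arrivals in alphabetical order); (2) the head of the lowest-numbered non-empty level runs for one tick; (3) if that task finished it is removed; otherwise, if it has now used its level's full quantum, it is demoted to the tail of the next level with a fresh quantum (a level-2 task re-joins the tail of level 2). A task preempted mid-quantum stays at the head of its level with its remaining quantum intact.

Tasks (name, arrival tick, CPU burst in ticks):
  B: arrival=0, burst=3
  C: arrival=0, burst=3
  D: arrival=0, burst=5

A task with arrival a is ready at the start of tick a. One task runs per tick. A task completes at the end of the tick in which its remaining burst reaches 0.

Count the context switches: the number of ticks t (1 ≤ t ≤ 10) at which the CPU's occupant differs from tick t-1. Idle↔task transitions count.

context switches = 5

t=0: L0/L1/L2 = BCD/-/- → run B
t=1: L0/L1/L2 = BCD/-/- → run B
t=2: L0/L1/L2 = CD/B/- → run C
t=3: L0/L1/L2 = CD/B/- → run C
t=4: L0/L1/L2 = D/BC/- → run D
t=5: L0/L1/L2 = D/BC/- → run D
t=6: L0/L1/L2 = -/BCD/- → run B
t=7: L0/L1/L2 = -/CD/- → run C
t=8: L0/L1/L2 = -/D/- → run D
t=9: L0/L1/L2 = -/D/- → run D
t=10: L0/L1/L2 = -/D/- → run D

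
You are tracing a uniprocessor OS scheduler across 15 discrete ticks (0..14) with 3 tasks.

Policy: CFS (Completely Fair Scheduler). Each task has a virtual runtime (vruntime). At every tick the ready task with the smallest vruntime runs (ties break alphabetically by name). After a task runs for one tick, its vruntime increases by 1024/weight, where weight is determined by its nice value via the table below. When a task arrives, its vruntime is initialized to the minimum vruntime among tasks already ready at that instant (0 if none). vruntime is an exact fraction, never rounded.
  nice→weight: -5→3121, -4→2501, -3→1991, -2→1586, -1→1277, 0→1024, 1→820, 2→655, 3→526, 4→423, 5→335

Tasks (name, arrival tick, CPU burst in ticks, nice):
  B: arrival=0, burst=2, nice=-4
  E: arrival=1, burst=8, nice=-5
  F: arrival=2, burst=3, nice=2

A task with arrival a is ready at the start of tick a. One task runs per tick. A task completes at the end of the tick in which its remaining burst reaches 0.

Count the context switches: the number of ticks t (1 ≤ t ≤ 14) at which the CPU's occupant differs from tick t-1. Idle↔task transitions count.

context switches = 7

t=0: vr[B=0] → run B
t=1: vr[B=1024/2501 E=1024/2501] → run B
t=2: vr[E=1024/2501 F=1024/2501] → run E
t=3: vr[E=5756928/7805621 F=1024/2501] → run F
t=4: vr[E=5756928/7805621 F=3231744/1638155] → run E
t=5: vr[E=8317952/7805621 F=3231744/1638155] → run E
t=6: vr[E=10878976/7805621 F=3231744/1638155] → run E
t=7: vr[E=13440000/7805621 F=3231744/1638155] → run E
t=8: vr[E=16001024/7805621 F=3231744/1638155] → run F
t=9: vr[E=16001024/7805621 F=5792768/1638155] → run E
t=10: vr[E=18562048/7805621 F=5792768/1638155] → run E
t=11: vr[E=21123072/7805621 F=5792768/1638155] → run E
t=12: vr[F=5792768/1638155] → run F
t=13: (idle)
t=14: (idle)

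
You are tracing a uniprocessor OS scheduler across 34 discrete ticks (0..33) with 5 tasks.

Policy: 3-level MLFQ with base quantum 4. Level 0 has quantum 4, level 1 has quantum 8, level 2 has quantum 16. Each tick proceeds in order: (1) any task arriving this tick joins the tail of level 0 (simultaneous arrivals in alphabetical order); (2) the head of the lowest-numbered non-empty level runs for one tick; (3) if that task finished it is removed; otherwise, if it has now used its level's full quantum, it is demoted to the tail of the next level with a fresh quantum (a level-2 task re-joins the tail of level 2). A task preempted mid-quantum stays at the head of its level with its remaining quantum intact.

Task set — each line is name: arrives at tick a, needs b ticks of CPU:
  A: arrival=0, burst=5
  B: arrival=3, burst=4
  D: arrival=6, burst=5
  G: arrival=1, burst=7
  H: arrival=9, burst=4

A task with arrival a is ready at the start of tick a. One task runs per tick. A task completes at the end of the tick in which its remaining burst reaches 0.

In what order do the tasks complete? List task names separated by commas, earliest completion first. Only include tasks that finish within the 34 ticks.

t=0: L0/L1/L2 = A/-/- → run A
t=1: L0/L1/L2 = AG/-/- → run A
t=2: L0/L1/L2 = AG/-/- → run A
t=3: L0/L1/L2 = AGB/-/- → run A
t=4: L0/L1/L2 = GB/A/- → run G
t=5: L0/L1/L2 = GB/A/- → run G
t=6: L0/L1/L2 = GBD/A/- → run G
t=7: L0/L1/L2 = GBD/A/- → run G
t=8: L0/L1/L2 = BD/AG/- → run B
t=9: L0/L1/L2 = BDH/AG/- → run B
t=10: L0/L1/L2 = BDH/AG/- → run B
t=11: L0/L1/L2 = BDH/AG/- → run B
t=12: L0/L1/L2 = DH/AG/- → run D
t=13: L0/L1/L2 = DH/AG/- → run D
t=14: L0/L1/L2 = DH/AG/- → run D
t=15: L0/L1/L2 = DH/AG/- → run D
t=16: L0/L1/L2 = H/AGD/- → run H
t=17: L0/L1/L2 = H/AGD/- → run H
t=18: L0/L1/L2 = H/AGD/- → run H
t=19: L0/L1/L2 = H/AGD/- → run H
t=20: L0/L1/L2 = -/AGD/- → run A
t=21: L0/L1/L2 = -/GD/- → run G
t=22: L0/L1/L2 = -/GD/- → run G
t=23: L0/L1/L2 = -/GD/- → run G
t=24: L0/L1/L2 = -/D/- → run D
t=25: (idle)
t=26: (idle)
t=27: (idle)
t=28: (idle)
t=29: (idle)
t=30: (idle)
t=31: (idle)
t=32: (idle)
t=33: (idle)

completion order = B, H, A, G, D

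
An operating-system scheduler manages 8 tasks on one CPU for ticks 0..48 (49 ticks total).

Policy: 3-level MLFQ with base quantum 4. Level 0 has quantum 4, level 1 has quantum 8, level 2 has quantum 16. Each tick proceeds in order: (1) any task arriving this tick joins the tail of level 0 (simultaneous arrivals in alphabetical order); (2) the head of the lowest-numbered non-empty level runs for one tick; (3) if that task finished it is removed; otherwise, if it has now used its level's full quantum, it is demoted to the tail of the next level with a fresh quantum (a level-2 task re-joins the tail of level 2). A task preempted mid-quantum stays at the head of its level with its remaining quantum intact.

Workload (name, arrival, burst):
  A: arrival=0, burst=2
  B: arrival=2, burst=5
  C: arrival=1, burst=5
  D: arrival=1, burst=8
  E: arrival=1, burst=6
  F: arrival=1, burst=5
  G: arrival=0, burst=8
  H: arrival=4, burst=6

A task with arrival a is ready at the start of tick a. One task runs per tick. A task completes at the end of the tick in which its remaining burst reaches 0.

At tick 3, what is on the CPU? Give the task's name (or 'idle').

t=0: L0/L1/L2 = AG/-/- → run A
t=1: L0/L1/L2 = AGCDEF/-/- → run A
t=2: L0/L1/L2 = GCDEFB/-/- → run G
t=3: L0/L1/L2 = GCDEFB/-/- → run G
t=4: L0/L1/L2 = GCDEFBH/-/- → run G
t=5: L0/L1/L2 = GCDEFBH/-/- → run G
t=6: L0/L1/L2 = CDEFBH/G/- → run C
t=7: L0/L1/L2 = CDEFBH/G/- → run C
t=8: L0/L1/L2 = CDEFBH/G/- → run C
t=9: L0/L1/L2 = CDEFBH/G/- → run C
t=10: L0/L1/L2 = DEFBH/GC/- → run D
t=11: L0/L1/L2 = DEFBH/GC/- → run D
t=12: L0/L1/L2 = DEFBH/GC/- → run D
t=13: L0/L1/L2 = DEFBH/GC/- → run D
t=14: L0/L1/L2 = EFBH/GCD/- → run E
t=15: L0/L1/L2 = EFBH/GCD/- → run E
t=16: L0/L1/L2 = EFBH/GCD/- → run E
t=17: L0/L1/L2 = EFBH/GCD/- → run E
t=18: L0/L1/L2 = FBH/GCDE/- → run F
t=19: L0/L1/L2 = FBH/GCDE/- → run F
t=20: L0/L1/L2 = FBH/GCDE/- → run F
t=21: L0/L1/L2 = FBH/GCDE/- → run F
t=22: L0/L1/L2 = BH/GCDEF/- → run B
t=23: L0/L1/L2 = BH/GCDEF/- → run B
t=24: L0/L1/L2 = BH/GCDEF/- → run B
t=25: L0/L1/L2 = BH/GCDEF/- → run B
t=26: L0/L1/L2 = H/GCDEFB/- → run H
t=27: L0/L1/L2 = H/GCDEFB/- → run H
t=28: L0/L1/L2 = H/GCDEFB/- → run H
t=29: L0/L1/L2 = H/GCDEFB/- → run H
t=30: L0/L1/L2 = -/GCDEFBH/- → run G
t=31: L0/L1/L2 = -/GCDEFBH/- → run G
t=32: L0/L1/L2 = -/GCDEFBH/- → run G
t=33: L0/L1/L2 = -/GCDEFBH/- → run G
t=34: L0/L1/L2 = -/CDEFBH/- → run C
t=35: L0/L1/L2 = -/DEFBH/- → run D
t=36: L0/L1/L2 = -/DEFBH/- → run D
t=37: L0/L1/L2 = -/DEFBH/- → run D
t=38: L0/L1/L2 = -/DEFBH/- → run D
t=39: L0/L1/L2 = -/EFBH/- → run E
t=40: L0/L1/L2 = -/EFBH/- → run E
t=41: L0/L1/L2 = -/FBH/- → run F
t=42: L0/L1/L2 = -/BH/- → run B
t=43: L0/L1/L2 = -/H/- → run H
t=44: L0/L1/L2 = -/H/- → run H
t=45: (idle)
t=46: (idle)
t=47: (idle)
t=48: (idle)

running at tick 3 = G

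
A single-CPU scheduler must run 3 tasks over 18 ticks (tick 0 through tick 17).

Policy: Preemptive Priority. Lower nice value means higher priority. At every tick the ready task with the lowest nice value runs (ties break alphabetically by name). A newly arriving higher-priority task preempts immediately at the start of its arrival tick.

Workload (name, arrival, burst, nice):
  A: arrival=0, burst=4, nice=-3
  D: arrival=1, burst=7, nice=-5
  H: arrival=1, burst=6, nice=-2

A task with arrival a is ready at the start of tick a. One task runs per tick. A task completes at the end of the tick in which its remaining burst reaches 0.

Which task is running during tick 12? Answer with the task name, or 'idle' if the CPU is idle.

running at tick 12 = H

t=0: ready={A} → run A
t=1: ready={A,D,H} → run D
t=2: ready={A,D,H} → run D
t=3: ready={A,D,H} → run D
t=4: ready={A,D,H} → run D
t=5: ready={A,D,H} → run D
t=6: ready={A,D,H} → run D
t=7: ready={A,D,H} → run D
t=8: ready={A,H} → run A
t=9: ready={A,H} → run A
t=10: ready={A,H} → run A
t=11: ready={H} → run H
t=12: ready={H} → run H
t=13: ready={H} → run H
t=14: ready={H} → run H
t=15: ready={H} → run H
t=16: ready={H} → run H
t=17: (idle)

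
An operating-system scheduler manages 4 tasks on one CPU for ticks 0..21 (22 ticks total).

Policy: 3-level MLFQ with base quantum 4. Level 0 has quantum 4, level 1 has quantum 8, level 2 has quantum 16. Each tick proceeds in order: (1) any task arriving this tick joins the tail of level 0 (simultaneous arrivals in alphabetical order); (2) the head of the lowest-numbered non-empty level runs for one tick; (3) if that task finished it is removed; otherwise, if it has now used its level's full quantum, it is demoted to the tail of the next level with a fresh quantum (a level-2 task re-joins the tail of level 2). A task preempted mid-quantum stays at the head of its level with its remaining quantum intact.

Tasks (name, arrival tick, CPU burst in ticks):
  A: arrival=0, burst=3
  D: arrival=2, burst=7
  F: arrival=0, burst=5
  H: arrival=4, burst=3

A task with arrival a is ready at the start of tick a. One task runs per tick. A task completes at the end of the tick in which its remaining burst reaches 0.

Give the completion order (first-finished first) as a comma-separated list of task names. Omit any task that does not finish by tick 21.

t=0: L0/L1/L2 = AF/-/- → run A
t=1: L0/L1/L2 = AF/-/- → run A
t=2: L0/L1/L2 = AFD/-/- → run A
t=3: L0/L1/L2 = FD/-/- → run F
t=4: L0/L1/L2 = FDH/-/- → run F
t=5: L0/L1/L2 = FDH/-/- → run F
t=6: L0/L1/L2 = FDH/-/- → run F
t=7: L0/L1/L2 = DH/F/- → run D
t=8: L0/L1/L2 = DH/F/- → run D
t=9: L0/L1/L2 = DH/F/- → run D
t=10: L0/L1/L2 = DH/F/- → run D
t=11: L0/L1/L2 = H/FD/- → run H
t=12: L0/L1/L2 = H/FD/- → run H
t=13: L0/L1/L2 = H/FD/- → run H
t=14: L0/L1/L2 = -/FD/- → run F
t=15: L0/L1/L2 = -/D/- → run D
t=16: L0/L1/L2 = -/D/- → run D
t=17: L0/L1/L2 = -/D/- → run D
t=18: (idle)
t=19: (idle)
t=20: (idle)
t=21: (idle)

completion order = A, H, F, D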